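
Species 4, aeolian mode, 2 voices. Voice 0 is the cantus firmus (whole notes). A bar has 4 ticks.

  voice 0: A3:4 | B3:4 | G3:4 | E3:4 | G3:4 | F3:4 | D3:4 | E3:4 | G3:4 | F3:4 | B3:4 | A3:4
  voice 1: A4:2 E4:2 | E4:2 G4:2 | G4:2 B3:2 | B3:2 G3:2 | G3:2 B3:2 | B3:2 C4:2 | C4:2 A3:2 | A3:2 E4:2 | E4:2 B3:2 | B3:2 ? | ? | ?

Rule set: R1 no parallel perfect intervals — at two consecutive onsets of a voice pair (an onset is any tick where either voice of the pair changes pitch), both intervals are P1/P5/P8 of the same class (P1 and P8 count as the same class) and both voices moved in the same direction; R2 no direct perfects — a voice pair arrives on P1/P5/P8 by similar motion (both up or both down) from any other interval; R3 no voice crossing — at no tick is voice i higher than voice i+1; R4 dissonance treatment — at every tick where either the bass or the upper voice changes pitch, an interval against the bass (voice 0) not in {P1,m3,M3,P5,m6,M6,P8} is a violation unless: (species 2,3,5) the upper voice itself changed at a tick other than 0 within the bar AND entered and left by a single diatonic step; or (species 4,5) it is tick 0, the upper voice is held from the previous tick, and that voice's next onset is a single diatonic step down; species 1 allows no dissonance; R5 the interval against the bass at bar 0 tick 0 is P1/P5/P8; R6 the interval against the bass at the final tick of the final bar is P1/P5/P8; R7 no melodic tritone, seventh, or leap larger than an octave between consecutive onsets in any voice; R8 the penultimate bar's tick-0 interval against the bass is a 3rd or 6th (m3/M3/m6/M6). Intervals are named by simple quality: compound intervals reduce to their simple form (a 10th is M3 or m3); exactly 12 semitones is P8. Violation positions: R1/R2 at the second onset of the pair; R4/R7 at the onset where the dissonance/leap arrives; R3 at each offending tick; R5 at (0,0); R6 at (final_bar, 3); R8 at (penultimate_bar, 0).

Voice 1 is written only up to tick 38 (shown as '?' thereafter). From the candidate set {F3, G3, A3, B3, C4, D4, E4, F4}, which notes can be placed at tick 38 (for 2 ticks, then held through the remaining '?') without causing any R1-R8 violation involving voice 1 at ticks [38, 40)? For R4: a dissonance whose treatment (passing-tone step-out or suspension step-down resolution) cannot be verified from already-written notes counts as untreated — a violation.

F3: violates R7
G3: violates R4
A3: legal
B3: legal
C4: legal
D4: legal
E4: violates R4
F4: violates R7

{A3, B3, C4, D4}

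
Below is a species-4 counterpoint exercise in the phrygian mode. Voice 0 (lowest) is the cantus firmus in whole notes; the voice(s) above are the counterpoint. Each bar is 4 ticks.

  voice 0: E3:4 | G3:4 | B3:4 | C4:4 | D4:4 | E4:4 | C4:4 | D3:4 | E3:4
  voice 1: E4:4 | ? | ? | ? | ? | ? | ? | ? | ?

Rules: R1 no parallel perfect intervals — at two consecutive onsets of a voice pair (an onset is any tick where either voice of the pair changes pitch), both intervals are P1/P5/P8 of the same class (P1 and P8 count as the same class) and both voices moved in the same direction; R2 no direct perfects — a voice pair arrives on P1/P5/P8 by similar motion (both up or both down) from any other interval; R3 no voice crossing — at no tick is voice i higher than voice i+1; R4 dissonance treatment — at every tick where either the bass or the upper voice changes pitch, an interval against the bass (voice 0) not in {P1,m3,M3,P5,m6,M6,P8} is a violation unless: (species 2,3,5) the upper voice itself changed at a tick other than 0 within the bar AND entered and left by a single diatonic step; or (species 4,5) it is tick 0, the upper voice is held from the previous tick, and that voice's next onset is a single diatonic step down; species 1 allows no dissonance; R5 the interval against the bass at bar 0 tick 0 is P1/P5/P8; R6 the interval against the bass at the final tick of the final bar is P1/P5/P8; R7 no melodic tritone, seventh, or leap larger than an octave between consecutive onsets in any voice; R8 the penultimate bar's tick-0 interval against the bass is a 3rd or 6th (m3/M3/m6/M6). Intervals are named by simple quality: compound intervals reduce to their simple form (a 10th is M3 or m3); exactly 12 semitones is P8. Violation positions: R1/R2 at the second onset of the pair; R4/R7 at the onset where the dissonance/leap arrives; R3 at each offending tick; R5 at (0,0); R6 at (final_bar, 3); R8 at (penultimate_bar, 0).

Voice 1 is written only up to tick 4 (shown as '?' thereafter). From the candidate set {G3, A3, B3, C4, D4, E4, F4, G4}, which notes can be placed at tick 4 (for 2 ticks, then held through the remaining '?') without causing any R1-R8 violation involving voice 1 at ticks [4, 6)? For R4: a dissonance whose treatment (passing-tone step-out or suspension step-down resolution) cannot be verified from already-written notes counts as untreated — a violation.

{B3, D4, E4, G3}

G3: legal
A3: violates R4
B3: legal
C4: violates R4
D4: legal
E4: legal
F4: violates R4
G4: violates R1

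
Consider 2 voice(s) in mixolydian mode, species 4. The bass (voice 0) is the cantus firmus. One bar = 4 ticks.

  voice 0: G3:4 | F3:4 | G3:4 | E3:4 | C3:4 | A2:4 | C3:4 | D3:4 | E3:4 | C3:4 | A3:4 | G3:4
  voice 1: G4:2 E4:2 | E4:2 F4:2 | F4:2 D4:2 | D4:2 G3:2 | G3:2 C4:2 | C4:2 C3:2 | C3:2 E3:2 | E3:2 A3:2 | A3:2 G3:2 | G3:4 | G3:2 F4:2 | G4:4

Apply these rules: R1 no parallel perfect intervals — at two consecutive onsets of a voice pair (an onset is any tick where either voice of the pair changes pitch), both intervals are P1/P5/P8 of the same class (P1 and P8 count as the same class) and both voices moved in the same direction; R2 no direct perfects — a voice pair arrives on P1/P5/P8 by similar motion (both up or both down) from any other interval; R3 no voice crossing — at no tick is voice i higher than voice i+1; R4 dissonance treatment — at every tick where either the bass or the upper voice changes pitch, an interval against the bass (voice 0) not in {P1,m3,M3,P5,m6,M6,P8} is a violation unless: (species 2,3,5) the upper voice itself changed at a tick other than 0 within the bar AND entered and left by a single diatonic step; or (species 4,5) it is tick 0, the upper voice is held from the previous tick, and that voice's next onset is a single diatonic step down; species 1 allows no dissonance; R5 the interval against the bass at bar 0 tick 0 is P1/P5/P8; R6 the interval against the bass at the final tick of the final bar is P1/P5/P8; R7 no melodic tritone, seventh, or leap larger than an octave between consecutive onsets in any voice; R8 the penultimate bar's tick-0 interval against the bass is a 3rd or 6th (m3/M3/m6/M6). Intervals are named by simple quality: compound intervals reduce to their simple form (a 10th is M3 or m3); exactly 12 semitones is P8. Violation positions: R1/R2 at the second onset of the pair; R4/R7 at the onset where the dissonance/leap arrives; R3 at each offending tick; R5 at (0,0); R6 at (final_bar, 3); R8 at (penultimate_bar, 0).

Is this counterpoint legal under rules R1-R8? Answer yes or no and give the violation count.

No (9 violations)

bar 0: v0=G3 v1=G4 (P8)
bar 1: v0=F3 v1=E4 (M7)
bar 2: v0=G3 v1=F4 (m7)
bar 3: v0=E3 v1=D4 (m7)
bar 4: v0=C3 v1=G3 (P5)
bar 5: v0=A2 v1=C4 (m3)
bar 6: v0=C3 v1=C3 (P1)
bar 7: v0=D3 v1=E3 (M2)
bar 8: v0=E3 v1=A3 (P4)
bar 9: v0=C3 v1=G3 (P5)
bar 10: v0=A3 v1=G3 (M2)
bar 11: v0=G3 v1=G4 (P8)
  R4 @ bar1.0: F3/E4 M7 untreated
  R4 @ bar2.0: G3/F4 m7 untreated
  R4 @ bar3.0: E3/D4 m7 untreated
  R4 @ bar7.0: D3/E3 M2 untreated
  R3 @ bar10.0: A3 above G3
  R4 @ bar10.0: A3/G3 M2 untreated
  R8 @ bar10.0: penult M2 not 3rd/6th
  R3 @ bar10.1: A3 above G3
  R7 @ bar10.2: G3->F4 leap 10st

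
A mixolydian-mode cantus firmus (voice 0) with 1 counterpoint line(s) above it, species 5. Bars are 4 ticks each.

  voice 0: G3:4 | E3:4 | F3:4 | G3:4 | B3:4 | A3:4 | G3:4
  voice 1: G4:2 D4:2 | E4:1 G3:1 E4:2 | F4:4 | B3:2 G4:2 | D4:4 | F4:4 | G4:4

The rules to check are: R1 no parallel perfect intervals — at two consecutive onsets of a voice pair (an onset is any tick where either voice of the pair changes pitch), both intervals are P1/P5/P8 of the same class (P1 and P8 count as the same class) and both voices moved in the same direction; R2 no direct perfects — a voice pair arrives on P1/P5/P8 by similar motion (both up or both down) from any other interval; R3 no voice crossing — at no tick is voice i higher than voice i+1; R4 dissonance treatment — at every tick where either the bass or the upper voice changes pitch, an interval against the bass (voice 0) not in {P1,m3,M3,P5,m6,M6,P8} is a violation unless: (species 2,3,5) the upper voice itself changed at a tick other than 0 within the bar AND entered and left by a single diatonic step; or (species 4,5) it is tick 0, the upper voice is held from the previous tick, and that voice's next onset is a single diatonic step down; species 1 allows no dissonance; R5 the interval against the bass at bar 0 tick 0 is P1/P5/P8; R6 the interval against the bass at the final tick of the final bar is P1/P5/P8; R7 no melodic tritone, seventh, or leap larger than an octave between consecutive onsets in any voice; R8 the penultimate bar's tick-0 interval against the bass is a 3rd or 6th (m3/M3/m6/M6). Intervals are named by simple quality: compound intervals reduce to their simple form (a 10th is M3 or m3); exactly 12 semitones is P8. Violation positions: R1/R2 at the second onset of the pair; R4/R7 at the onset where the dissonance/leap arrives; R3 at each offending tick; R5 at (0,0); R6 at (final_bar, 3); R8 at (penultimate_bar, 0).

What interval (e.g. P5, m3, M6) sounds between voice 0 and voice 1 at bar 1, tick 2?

voice 0=E3 voice 1=E4 -> P8

P8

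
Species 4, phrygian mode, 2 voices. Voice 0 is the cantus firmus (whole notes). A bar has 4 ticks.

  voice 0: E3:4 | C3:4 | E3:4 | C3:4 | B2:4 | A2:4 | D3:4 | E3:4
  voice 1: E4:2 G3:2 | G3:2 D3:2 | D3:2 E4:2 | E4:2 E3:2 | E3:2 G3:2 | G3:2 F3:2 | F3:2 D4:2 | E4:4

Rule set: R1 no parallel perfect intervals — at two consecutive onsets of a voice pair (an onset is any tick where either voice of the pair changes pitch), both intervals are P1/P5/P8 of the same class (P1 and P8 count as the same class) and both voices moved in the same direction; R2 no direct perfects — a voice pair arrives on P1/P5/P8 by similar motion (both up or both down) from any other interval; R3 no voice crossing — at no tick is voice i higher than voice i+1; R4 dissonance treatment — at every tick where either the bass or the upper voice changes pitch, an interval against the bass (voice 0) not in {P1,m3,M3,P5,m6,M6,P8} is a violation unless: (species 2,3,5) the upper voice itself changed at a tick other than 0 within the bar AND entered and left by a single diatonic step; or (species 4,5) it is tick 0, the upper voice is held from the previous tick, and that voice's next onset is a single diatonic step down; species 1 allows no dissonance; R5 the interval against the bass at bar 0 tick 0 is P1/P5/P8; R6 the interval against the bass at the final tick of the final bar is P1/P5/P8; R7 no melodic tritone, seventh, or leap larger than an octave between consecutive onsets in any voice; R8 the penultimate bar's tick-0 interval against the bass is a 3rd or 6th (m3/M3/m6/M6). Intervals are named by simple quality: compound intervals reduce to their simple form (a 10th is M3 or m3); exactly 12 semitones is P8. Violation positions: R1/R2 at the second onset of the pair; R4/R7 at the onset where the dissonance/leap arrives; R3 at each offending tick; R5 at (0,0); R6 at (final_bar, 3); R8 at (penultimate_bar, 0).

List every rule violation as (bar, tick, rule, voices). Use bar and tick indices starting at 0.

(1, 2, R4, (0, 1))
(2, 0, R3, (0, 1))
(2, 0, R4, (0, 1))
(2, 1, R3, (0, 1))
(2, 2, R7, (1,))
(4, 0, R4, (0, 1))
(7, 0, R1, (0, 1))

bar 0: v0=E3 v1=E4 downbeat P8
bar 1: v0=C3 v1=G3 downbeat P5
bar 2: v0=E3 v1=D3 downbeat M2
bar 3: v0=C3 v1=E4 downbeat M3
bar 4: v0=B2 v1=E3 downbeat P4
bar 5: v0=A2 v1=G3 downbeat m7
bar 6: v0=D3 v1=F3 downbeat m3
bar 7: v0=E3 v1=E4 downbeat P8
  -> R4 @ bar 1 tick 2 v(0, 1): C3/D3 M2 untreated
  -> R3 @ bar 2 tick 0 v(0, 1): E3 above D3
  -> R4 @ bar 2 tick 0 v(0, 1): E3/D3 M2 untreated
  -> R3 @ bar 2 tick 1 v(0, 1): E3 above D3
  -> R7 @ bar 2 tick 2 v(1,): D3->E4 leap 14st
  -> R4 @ bar 4 tick 0 v(0, 1): B2/E3 P4 untreated
  -> R1 @ bar 7 tick 0 v(0, 1): D3/D4 P8 -> E3/E4 P8 similar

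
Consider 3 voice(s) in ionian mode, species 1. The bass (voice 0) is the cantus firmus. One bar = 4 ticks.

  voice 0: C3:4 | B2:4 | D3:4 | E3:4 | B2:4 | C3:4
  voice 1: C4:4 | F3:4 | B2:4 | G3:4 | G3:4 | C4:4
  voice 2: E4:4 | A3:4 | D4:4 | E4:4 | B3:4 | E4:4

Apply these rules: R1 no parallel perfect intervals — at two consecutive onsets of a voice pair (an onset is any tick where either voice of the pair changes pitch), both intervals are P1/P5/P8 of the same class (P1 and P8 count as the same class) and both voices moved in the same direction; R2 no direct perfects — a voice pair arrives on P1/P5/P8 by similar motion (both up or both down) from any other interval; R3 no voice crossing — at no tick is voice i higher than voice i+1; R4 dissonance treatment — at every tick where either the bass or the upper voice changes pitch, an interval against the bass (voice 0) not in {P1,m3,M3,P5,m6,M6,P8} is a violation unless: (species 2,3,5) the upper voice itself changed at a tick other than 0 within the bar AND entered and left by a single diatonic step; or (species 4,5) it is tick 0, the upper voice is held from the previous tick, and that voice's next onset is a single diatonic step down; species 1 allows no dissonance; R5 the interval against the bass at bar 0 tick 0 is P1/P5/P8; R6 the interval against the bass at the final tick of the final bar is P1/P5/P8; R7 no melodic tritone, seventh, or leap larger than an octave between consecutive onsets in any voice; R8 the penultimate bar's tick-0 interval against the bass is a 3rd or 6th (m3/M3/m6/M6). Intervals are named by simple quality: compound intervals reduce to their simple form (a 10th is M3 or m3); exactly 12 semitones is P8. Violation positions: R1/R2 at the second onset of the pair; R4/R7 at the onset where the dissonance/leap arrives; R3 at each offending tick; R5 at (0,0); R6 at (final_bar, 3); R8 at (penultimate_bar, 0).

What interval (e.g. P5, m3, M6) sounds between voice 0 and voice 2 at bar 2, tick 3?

voice 0=D3 voice 2=D4 -> P8

P8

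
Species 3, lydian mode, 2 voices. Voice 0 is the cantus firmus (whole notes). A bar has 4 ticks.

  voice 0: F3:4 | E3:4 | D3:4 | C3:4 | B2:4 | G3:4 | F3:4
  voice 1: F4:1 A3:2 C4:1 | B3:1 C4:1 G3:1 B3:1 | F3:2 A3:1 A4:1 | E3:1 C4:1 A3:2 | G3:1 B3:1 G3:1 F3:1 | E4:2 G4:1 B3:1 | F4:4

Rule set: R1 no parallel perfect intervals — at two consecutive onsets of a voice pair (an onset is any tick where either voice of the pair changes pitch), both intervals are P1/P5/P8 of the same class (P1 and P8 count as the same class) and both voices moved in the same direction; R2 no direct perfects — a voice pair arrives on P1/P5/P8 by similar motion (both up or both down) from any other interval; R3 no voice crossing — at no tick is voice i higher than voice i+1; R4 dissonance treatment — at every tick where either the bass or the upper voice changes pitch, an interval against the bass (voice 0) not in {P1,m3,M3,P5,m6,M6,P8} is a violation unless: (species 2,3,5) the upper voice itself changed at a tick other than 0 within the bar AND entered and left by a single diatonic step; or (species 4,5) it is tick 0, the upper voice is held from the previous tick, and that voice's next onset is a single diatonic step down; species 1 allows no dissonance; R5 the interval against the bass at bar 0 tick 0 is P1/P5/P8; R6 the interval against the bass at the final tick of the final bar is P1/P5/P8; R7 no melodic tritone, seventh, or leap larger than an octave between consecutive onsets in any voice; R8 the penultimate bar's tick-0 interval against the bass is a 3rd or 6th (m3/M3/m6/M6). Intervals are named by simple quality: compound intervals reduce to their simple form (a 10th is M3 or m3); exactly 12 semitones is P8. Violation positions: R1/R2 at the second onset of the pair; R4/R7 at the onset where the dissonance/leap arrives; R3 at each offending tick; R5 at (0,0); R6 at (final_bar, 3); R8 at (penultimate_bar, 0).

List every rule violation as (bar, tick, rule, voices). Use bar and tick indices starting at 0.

bar 0: v0=F3 v1=F4 downbeat P8
bar 1: v0=E3 v1=B3 downbeat P5
bar 2: v0=D3 v1=F3 downbeat m3
bar 3: v0=C3 v1=E3 downbeat M3
bar 4: v0=B2 v1=G3 downbeat m6
bar 5: v0=G3 v1=E4 downbeat M6
bar 6: v0=F3 v1=F4 downbeat P8
  -> R1 @ bar 1 tick 0 v(0, 1): F3/C4 P5 -> E3/B3 P5 similar
  -> R7 @ bar 2 tick 0 v(1,): B3->F3 leap 6st
  -> R7 @ bar 3 tick 0 v(1,): A4->E3 leap 17st
  -> R4 @ bar 4 tick 3 v(0, 1): B2/F3 TT untreated
  -> R7 @ bar 5 tick 0 v(1,): F3->E4 leap 11st
  -> R7 @ bar 6 tick 0 v(1,): B3->F4 leap 6st

(1, 0, R1, (0, 1))
(2, 0, R7, (1,))
(3, 0, R7, (1,))
(4, 3, R4, (0, 1))
(5, 0, R7, (1,))
(6, 0, R7, (1,))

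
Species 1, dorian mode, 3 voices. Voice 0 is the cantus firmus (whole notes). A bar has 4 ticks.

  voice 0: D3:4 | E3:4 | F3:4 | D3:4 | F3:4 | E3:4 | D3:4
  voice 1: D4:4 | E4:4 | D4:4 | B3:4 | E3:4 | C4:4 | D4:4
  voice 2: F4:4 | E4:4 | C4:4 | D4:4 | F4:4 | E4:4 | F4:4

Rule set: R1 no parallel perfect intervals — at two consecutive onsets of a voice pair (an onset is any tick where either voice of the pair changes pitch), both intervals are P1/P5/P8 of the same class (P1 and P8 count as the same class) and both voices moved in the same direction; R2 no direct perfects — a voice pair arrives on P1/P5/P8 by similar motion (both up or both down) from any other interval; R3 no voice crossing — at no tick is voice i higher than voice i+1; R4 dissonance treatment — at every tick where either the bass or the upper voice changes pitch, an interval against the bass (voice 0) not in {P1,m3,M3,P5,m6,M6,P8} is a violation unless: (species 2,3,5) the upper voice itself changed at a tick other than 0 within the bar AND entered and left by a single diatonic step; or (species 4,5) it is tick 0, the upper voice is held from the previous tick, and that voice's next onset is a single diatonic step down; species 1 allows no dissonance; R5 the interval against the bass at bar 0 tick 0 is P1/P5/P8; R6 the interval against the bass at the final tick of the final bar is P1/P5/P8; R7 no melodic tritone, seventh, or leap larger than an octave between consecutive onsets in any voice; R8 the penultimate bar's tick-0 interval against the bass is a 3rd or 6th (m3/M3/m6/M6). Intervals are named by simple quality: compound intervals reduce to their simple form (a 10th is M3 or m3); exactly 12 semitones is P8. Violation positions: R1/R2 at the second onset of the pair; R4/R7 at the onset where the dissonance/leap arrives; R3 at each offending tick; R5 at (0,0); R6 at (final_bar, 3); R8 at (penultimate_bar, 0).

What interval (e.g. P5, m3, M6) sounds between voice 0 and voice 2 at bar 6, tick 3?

m3

voice 0=D3 voice 2=F4 -> m3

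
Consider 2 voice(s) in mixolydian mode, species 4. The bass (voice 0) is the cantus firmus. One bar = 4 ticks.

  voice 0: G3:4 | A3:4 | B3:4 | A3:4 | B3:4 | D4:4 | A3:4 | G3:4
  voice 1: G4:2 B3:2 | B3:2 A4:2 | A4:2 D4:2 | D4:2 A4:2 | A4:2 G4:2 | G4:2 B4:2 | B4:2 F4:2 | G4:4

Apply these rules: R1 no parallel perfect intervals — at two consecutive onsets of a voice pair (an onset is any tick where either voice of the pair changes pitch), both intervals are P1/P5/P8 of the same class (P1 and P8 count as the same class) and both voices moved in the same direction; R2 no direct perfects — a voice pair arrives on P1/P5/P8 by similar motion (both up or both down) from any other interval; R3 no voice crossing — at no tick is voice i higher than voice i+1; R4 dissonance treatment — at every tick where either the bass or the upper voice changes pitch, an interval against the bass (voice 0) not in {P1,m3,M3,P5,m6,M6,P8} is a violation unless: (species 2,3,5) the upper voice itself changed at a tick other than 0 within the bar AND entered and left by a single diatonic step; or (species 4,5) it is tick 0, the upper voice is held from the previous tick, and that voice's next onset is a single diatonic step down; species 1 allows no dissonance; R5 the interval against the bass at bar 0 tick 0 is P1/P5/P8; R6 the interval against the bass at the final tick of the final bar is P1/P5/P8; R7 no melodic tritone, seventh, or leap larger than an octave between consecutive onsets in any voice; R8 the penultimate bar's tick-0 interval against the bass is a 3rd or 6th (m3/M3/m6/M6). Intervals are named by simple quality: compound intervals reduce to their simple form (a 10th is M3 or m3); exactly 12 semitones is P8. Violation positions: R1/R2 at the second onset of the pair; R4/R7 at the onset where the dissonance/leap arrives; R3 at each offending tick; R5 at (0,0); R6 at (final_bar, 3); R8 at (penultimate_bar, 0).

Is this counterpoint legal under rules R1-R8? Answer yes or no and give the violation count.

bar 0: v0=G3 v1=G4 (P8)
bar 1: v0=A3 v1=B3 (M2)
bar 2: v0=B3 v1=A4 (m7)
bar 3: v0=A3 v1=D4 (P4)
bar 4: v0=B3 v1=A4 (m7)
bar 5: v0=D4 v1=G4 (P4)
bar 6: v0=A3 v1=B4 (M2)
bar 7: v0=G3 v1=G4 (P8)
  R4 @ bar1.0: A3/B3 M2 untreated
  R7 @ bar1.2: B3->A4 leap 10st
  R4 @ bar2.0: B3/A4 m7 untreated
  R4 @ bar3.0: A3/D4 P4 untreated
  R4 @ bar5.0: D4/G4 P4 untreated
  R4 @ bar6.0: A3/B4 M2 untreated
  R8 @ bar6.0: penult M2 not 3rd/6th
  R7 @ bar6.2: B4->F4 leap 6st

No (8 violations)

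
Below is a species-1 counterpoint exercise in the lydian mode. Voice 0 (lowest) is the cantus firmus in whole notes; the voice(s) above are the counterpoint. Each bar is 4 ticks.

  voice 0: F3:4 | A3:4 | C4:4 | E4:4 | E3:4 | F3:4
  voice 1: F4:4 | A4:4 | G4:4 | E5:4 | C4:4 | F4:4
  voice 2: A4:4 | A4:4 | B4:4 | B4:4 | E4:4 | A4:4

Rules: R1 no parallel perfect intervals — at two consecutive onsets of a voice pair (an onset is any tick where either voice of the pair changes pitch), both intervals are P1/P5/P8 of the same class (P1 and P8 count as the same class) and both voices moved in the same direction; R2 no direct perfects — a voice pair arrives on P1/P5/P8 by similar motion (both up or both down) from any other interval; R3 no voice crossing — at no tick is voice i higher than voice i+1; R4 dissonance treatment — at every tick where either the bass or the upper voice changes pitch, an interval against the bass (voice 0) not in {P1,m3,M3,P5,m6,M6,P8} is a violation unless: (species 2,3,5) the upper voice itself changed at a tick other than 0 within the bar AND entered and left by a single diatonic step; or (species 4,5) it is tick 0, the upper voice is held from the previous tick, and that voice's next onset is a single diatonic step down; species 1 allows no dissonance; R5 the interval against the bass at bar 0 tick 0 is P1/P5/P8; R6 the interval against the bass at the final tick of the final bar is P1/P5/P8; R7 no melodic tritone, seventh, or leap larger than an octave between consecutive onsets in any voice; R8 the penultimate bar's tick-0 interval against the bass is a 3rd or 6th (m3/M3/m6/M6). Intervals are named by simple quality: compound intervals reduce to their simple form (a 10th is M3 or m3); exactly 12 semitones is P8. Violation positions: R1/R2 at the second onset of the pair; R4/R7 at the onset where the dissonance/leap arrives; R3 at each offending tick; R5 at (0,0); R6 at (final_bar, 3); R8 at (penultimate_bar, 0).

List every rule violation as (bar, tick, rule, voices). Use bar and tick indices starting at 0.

bar 0: v0=F3 v1=F4 v2=A4 downbeat M3
bar 1: v0=A3 v1=A4 v2=A4 downbeat P8
bar 2: v0=C4 v1=G4 v2=B4 downbeat M7
bar 3: v0=E4 v1=E5 v2=B4 downbeat P5
bar 4: v0=E3 v1=C4 v2=E4 downbeat P8
bar 5: v0=F3 v1=F4 v2=A4 downbeat M3
  -> R5 @ bar 0 tick 0 v(0, 2): opens on M3
  -> R1 @ bar 1 tick 0 v(0, 1): F3/F4 P8 -> A3/A4 P8 similar
  -> R4 @ bar 2 tick 0 v(0, 2): C4/B4 M7 untreated
  -> R2 @ bar 3 tick 0 v(0, 1): C4/G4 P5 -> E4/E5 P8 similar
  -> R3 @ bar 3 tick 0 v(1, 2): E5 above B4
  -> R3 @ bar 3 tick 1 v(1, 2): E5 above B4
  -> R3 @ bar 3 tick 2 v(1, 2): E5 above B4
  -> R3 @ bar 3 tick 3 v(1, 2): E5 above B4
  -> R2 @ bar 4 tick 0 v(0, 2): E4/B4 P5 -> E3/E4 P8 similar
  -> R7 @ bar 4 tick 0 v(1,): E5->C4 leap 16st
  -> R8 @ bar 4 tick 0 v(0, 2): penult P8 not 3rd/6th
  -> R2 @ bar 5 tick 0 v(0, 1): E3/C4 m6 -> F3/F4 P8 similar
  -> R6 @ bar 5 tick 3 v(0, 2): closes on M3

(0, 0, R5, (0, 2))
(1, 0, R1, (0, 1))
(2, 0, R4, (0, 2))
(3, 0, R2, (0, 1))
(3, 0, R3, (1, 2))
(3, 1, R3, (1, 2))
(3, 2, R3, (1, 2))
(3, 3, R3, (1, 2))
(4, 0, R2, (0, 2))
(4, 0, R7, (1,))
(4, 0, R8, (0, 2))
(5, 0, R2, (0, 1))
(5, 3, R6, (0, 2))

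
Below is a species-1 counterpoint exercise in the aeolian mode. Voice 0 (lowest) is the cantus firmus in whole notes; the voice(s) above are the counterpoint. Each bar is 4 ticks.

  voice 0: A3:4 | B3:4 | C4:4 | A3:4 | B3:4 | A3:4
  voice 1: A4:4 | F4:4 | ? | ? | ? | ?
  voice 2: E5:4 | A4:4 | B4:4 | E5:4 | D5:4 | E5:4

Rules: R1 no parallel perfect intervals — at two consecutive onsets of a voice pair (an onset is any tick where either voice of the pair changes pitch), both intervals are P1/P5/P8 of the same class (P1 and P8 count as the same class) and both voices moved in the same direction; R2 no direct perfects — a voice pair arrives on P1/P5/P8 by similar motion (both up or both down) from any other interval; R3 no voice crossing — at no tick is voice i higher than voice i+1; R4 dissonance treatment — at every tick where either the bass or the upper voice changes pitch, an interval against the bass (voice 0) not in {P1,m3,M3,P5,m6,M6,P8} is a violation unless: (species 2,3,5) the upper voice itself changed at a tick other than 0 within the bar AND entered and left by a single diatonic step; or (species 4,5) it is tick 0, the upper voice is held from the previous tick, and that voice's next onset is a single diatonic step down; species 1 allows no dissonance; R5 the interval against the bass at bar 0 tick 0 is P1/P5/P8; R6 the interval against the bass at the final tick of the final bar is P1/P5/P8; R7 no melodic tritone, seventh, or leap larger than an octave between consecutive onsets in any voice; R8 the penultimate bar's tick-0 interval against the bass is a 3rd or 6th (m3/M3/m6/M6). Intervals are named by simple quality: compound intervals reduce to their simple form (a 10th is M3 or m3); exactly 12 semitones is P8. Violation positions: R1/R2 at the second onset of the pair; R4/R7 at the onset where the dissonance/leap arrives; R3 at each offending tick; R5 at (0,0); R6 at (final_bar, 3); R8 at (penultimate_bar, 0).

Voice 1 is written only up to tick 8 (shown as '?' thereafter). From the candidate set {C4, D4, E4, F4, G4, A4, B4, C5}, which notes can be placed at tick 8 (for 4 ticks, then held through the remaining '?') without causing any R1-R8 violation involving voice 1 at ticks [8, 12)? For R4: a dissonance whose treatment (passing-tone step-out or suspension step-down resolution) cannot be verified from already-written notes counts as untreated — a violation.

C4: legal
D4: violates R4
E4: legal
F4: violates R4
G4: violates R2
A4: legal
B4: violates R2,R4,R7
C5: violates R2,R3

{A4, C4, E4}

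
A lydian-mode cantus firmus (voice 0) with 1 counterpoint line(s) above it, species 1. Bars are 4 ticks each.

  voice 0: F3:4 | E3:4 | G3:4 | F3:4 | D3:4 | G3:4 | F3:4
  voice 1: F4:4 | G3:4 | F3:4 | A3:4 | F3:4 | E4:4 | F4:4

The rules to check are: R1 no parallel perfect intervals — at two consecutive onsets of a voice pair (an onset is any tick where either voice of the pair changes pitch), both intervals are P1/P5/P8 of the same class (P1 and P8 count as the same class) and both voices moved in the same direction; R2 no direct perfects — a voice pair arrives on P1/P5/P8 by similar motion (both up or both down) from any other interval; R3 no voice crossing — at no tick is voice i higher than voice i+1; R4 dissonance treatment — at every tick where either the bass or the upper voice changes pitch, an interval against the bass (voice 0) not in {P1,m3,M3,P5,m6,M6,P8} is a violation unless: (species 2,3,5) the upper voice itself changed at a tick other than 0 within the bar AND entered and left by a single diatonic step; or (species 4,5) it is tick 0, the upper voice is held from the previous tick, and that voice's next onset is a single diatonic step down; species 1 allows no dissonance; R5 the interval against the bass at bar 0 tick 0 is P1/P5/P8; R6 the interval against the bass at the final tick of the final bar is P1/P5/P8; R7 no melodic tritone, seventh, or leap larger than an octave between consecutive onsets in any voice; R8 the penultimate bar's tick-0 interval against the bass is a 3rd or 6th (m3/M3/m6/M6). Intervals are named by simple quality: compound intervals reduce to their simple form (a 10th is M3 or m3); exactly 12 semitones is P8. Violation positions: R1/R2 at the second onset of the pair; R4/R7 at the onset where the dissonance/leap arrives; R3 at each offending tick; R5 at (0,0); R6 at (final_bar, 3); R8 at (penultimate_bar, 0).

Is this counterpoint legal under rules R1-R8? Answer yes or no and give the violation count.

bar 0: v0=F3 v1=F4 (P8)
bar 1: v0=E3 v1=G3 (m3)
bar 2: v0=G3 v1=F3 (M2)
bar 3: v0=F3 v1=A3 (M3)
bar 4: v0=D3 v1=F3 (m3)
bar 5: v0=G3 v1=E4 (M6)
bar 6: v0=F3 v1=F4 (P8)
  R7 @ bar1.0: F4->G3 leap 10st
  R3 @ bar2.0: G3 above F3
  R4 @ bar2.0: G3/F3 M2 untreated
  R3 @ bar2.1: G3 above F3
  R3 @ bar2.2: G3 above F3
  R3 @ bar2.3: G3 above F3
  R7 @ bar5.0: F3->E4 leap 11st

No (7 violations)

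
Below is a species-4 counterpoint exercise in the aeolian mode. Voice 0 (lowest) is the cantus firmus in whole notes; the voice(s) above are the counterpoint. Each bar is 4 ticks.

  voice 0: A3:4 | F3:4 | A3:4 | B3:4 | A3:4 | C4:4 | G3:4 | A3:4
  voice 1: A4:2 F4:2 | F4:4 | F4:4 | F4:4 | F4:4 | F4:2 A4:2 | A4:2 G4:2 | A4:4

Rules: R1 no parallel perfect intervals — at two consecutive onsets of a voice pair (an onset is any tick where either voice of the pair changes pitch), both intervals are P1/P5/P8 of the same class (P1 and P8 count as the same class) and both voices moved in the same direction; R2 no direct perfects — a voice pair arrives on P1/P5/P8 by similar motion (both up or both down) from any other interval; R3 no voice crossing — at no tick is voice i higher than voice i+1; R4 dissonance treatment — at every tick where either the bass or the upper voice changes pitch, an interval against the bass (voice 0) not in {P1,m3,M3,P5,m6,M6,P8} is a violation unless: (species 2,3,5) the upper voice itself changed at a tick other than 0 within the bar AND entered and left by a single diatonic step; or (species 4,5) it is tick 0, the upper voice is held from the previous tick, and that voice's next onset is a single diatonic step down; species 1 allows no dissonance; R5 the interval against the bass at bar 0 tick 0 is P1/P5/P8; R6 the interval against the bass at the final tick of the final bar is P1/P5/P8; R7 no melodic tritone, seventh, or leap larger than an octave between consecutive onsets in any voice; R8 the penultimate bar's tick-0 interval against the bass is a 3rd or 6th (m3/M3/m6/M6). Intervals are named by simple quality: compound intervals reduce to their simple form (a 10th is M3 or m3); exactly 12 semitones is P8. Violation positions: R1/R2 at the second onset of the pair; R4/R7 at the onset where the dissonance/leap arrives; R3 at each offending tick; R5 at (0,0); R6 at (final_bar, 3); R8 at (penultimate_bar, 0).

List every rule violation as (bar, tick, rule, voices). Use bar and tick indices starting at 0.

(3, 0, R4, (0, 1))
(5, 0, R4, (0, 1))
(6, 0, R8, (0, 1))
(7, 0, R1, (0, 1))

bar 0: v0=A3 v1=A4 downbeat P8
bar 1: v0=F3 v1=F4 downbeat P8
bar 2: v0=A3 v1=F4 downbeat m6
bar 3: v0=B3 v1=F4 downbeat TT
bar 4: v0=A3 v1=F4 downbeat m6
bar 5: v0=C4 v1=F4 downbeat P4
bar 6: v0=G3 v1=A4 downbeat M2
bar 7: v0=A3 v1=A4 downbeat P8
  -> R4 @ bar 3 tick 0 v(0, 1): B3/F4 TT untreated
  -> R4 @ bar 5 tick 0 v(0, 1): C4/F4 P4 untreated
  -> R8 @ bar 6 tick 0 v(0, 1): penult M2 not 3rd/6th
  -> R1 @ bar 7 tick 0 v(0, 1): G3/G4 P8 -> A3/A4 P8 similar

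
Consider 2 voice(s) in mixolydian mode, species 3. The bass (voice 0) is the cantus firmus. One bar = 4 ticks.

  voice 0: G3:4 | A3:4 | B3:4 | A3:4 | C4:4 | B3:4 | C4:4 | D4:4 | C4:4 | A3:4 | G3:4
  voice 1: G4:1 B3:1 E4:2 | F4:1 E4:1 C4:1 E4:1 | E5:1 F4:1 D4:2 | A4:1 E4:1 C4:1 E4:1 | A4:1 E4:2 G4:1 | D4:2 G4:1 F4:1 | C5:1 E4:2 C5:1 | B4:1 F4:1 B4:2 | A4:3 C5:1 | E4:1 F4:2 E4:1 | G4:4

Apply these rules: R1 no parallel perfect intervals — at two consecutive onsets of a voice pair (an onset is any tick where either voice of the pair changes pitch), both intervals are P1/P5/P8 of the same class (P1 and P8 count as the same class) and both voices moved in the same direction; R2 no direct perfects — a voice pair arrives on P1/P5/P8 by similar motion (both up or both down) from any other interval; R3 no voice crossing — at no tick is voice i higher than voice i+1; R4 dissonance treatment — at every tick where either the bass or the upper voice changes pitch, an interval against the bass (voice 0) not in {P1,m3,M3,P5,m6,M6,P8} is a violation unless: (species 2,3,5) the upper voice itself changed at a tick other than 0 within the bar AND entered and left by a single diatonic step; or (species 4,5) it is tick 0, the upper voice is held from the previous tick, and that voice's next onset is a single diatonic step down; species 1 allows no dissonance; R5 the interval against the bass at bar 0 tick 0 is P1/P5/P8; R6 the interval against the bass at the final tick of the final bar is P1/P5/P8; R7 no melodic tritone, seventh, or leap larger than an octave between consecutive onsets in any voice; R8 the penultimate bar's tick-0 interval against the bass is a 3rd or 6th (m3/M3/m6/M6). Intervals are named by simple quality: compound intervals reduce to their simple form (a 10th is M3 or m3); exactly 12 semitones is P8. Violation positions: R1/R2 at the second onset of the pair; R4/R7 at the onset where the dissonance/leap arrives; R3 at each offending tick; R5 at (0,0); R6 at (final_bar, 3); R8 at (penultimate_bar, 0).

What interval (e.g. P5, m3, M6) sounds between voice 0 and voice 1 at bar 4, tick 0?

voice 0=C4 voice 1=A4 -> M6

M6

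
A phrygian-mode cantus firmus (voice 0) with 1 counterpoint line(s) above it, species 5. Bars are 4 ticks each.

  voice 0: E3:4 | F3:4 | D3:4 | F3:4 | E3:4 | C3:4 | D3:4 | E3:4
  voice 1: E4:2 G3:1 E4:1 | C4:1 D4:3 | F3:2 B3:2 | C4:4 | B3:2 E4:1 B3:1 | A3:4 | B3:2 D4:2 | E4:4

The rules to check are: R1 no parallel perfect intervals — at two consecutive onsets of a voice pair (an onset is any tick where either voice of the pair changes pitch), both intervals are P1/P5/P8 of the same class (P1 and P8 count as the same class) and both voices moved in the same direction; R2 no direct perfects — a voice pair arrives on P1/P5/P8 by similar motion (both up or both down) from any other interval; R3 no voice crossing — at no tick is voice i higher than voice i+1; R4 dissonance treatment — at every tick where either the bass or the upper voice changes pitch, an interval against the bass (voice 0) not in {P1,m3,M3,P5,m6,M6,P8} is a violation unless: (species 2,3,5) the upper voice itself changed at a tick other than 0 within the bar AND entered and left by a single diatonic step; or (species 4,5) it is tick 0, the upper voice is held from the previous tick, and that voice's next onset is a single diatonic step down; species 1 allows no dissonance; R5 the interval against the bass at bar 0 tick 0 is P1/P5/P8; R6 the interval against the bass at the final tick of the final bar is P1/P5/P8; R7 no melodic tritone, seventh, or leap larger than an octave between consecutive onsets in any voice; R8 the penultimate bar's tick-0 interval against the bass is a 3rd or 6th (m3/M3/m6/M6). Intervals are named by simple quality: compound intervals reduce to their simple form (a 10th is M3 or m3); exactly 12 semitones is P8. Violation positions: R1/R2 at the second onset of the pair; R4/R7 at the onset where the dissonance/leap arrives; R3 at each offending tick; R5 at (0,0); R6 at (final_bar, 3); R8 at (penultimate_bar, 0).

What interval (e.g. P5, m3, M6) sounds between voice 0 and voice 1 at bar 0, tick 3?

P8

voice 0=E3 voice 1=E4 -> P8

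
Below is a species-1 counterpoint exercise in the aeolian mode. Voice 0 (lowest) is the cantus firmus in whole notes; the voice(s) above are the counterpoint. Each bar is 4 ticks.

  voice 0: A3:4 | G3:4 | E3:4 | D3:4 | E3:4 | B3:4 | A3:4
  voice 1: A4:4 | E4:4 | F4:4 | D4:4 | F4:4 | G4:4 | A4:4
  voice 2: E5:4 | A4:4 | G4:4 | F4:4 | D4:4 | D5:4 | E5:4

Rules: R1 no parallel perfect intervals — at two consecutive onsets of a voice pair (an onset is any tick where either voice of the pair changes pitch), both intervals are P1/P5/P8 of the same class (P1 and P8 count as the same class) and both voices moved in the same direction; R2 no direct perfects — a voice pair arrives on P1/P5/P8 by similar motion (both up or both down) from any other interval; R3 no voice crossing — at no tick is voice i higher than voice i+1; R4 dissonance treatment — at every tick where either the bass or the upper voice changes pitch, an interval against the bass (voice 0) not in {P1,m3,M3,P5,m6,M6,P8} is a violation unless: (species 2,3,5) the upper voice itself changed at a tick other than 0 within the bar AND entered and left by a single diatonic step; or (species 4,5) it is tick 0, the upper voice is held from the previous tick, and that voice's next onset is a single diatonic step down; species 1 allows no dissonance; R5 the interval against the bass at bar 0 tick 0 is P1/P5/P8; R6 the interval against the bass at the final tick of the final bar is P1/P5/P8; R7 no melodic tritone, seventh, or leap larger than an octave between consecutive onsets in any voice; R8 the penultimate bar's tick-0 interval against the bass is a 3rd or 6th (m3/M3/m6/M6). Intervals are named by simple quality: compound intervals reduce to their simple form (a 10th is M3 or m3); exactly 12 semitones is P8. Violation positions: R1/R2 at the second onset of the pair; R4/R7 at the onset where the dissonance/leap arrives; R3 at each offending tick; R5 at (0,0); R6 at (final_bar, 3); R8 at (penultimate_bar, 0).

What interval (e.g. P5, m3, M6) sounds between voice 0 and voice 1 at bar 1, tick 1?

M6

voice 0=G3 voice 1=E4 -> M6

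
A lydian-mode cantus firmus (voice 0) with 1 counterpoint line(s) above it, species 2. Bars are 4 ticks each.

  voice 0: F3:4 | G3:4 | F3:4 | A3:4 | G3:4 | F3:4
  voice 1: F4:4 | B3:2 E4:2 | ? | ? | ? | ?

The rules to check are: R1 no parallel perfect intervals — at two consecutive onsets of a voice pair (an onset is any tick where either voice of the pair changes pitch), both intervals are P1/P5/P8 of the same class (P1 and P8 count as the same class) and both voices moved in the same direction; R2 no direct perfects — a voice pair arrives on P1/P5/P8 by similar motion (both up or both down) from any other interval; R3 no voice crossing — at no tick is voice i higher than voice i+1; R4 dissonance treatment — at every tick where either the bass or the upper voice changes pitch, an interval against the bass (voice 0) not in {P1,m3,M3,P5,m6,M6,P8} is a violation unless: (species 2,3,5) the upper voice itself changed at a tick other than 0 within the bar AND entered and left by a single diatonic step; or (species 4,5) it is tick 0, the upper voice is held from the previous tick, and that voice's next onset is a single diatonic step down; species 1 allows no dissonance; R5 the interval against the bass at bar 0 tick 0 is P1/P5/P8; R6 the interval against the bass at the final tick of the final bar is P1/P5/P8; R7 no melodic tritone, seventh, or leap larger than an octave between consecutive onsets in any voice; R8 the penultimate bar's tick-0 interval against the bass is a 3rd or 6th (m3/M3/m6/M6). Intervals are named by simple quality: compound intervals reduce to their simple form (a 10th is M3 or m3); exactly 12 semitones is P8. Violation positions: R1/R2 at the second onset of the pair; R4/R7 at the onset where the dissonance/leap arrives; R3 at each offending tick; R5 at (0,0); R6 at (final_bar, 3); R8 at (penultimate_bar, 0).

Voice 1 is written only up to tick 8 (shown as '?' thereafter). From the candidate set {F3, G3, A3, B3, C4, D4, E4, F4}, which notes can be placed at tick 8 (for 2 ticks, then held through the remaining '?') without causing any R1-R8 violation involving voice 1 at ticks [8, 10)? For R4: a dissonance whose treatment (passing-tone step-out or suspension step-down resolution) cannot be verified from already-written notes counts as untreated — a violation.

{A3, D4, F4}

F3: violates R2,R7
G3: violates R4
A3: legal
B3: violates R4
C4: violates R2
D4: legal
E4: violates R4
F4: legal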